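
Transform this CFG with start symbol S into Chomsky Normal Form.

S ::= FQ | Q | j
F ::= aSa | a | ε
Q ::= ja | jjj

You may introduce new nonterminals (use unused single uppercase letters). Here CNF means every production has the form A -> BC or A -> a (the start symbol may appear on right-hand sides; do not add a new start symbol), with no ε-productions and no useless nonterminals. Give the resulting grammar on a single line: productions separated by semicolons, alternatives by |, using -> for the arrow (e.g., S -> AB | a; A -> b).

Nullable: {F}; after ε-elimination: S -> Q | j | FQ; F -> a | aSa; Q -> ja | jjj.
After unit-elimination: S -> j | FQ | ja | jjj; F -> a | aSa; Q -> ja | jjj.
TERM: introduce A -> a, B -> j and substitute in every rule of length ≥2.
BIN: F -> ASA becomes F -> AC, C -> SA; Q -> BBB becomes Q -> BD, D -> BB; S -> BBB becomes S -> BE, E -> BB.

S -> j | BA | BE | FQ; A -> a; B -> j; C -> SA; D -> BB; E -> BB; F -> a | AC; Q -> BA | BD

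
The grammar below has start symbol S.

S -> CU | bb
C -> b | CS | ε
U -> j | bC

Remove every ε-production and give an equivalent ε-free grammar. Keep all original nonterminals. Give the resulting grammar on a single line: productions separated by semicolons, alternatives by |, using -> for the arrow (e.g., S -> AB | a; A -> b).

S -> U | CU | bb; C -> S | b | CS; U -> b | j | bC

Nullable set: {C}.
S -> CU: C nullable, giving CU | U.
Drop C -> ε.
C -> CS: C nullable, giving CS | S.
U -> bC: C nullable, giving b | bC.
Unchanged (no nullable symbols): S -> bb; C -> b; U -> j.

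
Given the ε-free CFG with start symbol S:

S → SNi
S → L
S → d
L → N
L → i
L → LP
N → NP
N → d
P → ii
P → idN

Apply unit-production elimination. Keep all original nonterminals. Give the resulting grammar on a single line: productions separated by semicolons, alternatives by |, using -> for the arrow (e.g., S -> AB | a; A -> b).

Unit productions: L->N, S->L.
Unit pairs (A ⇒* B via units): (L,N), (S,L), (S,N).
S: inherits non-unit rules of {L, N, S} → LP | NP | SNi | d | i.
L: inherits non-unit rules of {L, N} → LP | NP | d | i.
N: inherits non-unit rules of {N} → NP | d.
P: inherits non-unit rules of {P} → idN | ii.

S -> d | i | LP | NP | SNi; L -> d | i | LP | NP; N -> d | NP; P -> ii | idN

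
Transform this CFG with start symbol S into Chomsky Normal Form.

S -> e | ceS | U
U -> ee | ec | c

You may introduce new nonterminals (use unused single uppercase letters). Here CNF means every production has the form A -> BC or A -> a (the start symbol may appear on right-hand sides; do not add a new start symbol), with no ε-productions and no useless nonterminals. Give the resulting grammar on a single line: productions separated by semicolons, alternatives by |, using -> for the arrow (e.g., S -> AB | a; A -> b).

No ε-productions.
After unit-elimination: S -> c | e | ec | ee | ceS; U -> c | ec | ee.
TERM: introduce A -> c, B -> e and substitute in every rule of length ≥2.
BIN: S -> ABS becomes S -> AC, C -> BS.
Drop unreachable/unproductive: U.

S -> c | e | AC | BA | BB; A -> c; B -> e; C -> BS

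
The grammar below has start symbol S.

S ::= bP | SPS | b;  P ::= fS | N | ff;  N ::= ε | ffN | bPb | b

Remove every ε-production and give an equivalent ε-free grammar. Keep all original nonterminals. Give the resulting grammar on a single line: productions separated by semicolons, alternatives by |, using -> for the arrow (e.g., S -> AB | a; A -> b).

S -> b | SS | bP | SPS; N -> b | bb | ff | bPb | ffN; P -> N | fS | ff

Nullable set: {N, P}.
S -> SPS: P nullable, giving SPS | SS.
S -> bP: P nullable, giving b | bP.
Drop N -> ε.
N -> bPb: P nullable, giving bPb | bb.
N -> ffN: N nullable, giving ff | ffN.
P -> N: N nullable, giving N.
Unchanged (no nullable symbols): S -> b; N -> b; P -> fS; P -> ff.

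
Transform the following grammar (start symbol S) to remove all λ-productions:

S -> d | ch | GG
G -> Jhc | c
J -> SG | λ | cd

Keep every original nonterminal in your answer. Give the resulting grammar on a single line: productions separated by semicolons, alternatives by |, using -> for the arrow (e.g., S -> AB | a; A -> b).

Nullable set: {J}.
G -> Jhc: J nullable, giving Jhc | hc.
Drop J -> λ.
Unchanged (no nullable symbols): S -> GG; S -> ch; S -> d; G -> c; J -> SG; J -> cd.

S -> d | GG | ch; G -> c | hc | Jhc; J -> SG | cd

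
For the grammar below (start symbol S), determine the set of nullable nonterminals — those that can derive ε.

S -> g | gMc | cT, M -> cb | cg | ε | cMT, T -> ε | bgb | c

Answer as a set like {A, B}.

Directly nullable (have an ε-rule): {M, T}.
Not nullable: S — each has a terminal in every rule's right-hand side or depends on a non-nullable symbol.

{M, T}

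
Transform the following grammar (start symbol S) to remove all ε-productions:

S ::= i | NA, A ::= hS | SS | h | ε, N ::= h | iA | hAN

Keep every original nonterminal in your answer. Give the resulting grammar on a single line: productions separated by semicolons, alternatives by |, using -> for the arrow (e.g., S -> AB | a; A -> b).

S -> N | i | NA; A -> h | SS | hS; N -> h | i | hN | iA | hAN

Nullable set: {A}.
S -> NA: A nullable, giving N | NA.
Drop A -> ε.
N -> hAN: A nullable, giving hAN | hN.
N -> iA: A nullable, giving i | iA.
Unchanged (no nullable symbols): S -> i; A -> SS; A -> h; A -> hS; N -> h.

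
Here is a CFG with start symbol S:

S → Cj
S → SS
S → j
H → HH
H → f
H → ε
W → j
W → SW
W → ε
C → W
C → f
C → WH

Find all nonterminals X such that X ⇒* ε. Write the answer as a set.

Directly nullable (have an ε-rule): {H, W}.
C is nullable via C -> W (every symbol on the right is already known nullable).
Not nullable: S — each has a terminal in every rule's right-hand side or depends on a non-nullable symbol.

{C, H, W}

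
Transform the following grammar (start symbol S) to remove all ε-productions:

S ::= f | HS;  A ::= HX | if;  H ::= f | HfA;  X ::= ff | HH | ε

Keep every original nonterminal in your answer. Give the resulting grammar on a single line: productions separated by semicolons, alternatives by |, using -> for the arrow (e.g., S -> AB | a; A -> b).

Nullable set: {X}.
A -> HX: X nullable, giving H | HX.
Drop X -> ε.
Unchanged (no nullable symbols): S -> HS; S -> f; A -> if; H -> HfA; H -> f; X -> HH; X -> ff.

S -> f | HS; A -> H | HX | if; H -> f | HfA; X -> HH | ff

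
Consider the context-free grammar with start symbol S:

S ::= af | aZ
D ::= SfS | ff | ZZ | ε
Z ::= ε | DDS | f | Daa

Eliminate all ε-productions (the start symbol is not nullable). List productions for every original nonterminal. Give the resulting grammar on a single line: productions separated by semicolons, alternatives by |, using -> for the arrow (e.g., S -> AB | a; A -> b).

S -> a | aZ | af; D -> Z | ZZ | ff | SfS; Z -> S | f | DS | aa | DDS | Daa

Nullable set: {D, Z}.
S -> aZ: Z nullable, giving a | aZ.
Drop D -> ε.
D -> ZZ: Z, Z nullable, giving Z | ZZ.
Drop Z -> ε.
Z -> DDS: D, D nullable, giving DDS | DS | S.
Z -> Daa: D nullable, giving Daa | aa.
Unchanged (no nullable symbols): S -> af; D -> SfS; D -> ff; Z -> f.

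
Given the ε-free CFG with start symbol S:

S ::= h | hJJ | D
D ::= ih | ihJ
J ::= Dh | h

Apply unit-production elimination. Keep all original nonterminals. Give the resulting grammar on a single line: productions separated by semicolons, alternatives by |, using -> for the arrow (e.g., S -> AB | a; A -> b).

S -> h | ih | hJJ | ihJ; D -> ih | ihJ; J -> h | Dh

Unit productions: S->D.
Unit pairs (A ⇒* B via units): (S,D).
S: inherits non-unit rules of {D, S} → h | hJJ | ih | ihJ.
D: inherits non-unit rules of {D} → ih | ihJ.
J: inherits non-unit rules of {J} → Dh | h.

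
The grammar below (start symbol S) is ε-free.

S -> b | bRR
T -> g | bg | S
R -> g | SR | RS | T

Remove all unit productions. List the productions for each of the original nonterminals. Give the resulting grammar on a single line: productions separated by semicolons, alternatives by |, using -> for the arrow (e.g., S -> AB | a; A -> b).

S -> b | bRR; R -> b | g | RS | SR | bg | bRR; T -> b | g | bg | bRR

Unit productions: R->T, T->S.
Unit pairs (A ⇒* B via units): (R,S), (R,T), (T,S).
S: inherits non-unit rules of {S} → b | bRR.
R: inherits non-unit rules of {R, S, T} → RS | SR | b | bRR | bg | g.
T: inherits non-unit rules of {S, T} → b | bRR | bg | g.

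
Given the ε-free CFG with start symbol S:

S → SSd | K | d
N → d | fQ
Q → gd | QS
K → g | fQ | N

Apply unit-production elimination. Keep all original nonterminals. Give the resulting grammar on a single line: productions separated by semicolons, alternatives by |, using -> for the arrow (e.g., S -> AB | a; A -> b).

Unit productions: K->N, S->K.
Unit pairs (A ⇒* B via units): (K,N), (S,K), (S,N).
S: inherits non-unit rules of {K, N, S} → SSd | d | fQ | g.
K: inherits non-unit rules of {K, N} → d | fQ | g.
N: inherits non-unit rules of {N} → d | fQ.
Q: inherits non-unit rules of {Q} → QS | gd.

S -> d | g | fQ | SSd; K -> d | g | fQ; N -> d | fQ; Q -> QS | gd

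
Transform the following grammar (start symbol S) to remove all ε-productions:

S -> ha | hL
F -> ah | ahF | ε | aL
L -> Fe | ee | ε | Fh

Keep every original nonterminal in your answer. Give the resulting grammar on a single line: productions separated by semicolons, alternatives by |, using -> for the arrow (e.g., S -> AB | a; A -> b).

S -> h | hL | ha; F -> a | aL | ah | ahF; L -> e | h | Fe | Fh | ee

Nullable set: {F, L}.
S -> hL: L nullable, giving h | hL.
Drop F -> ε.
F -> aL: L nullable, giving a | aL.
F -> ahF: F nullable, giving ah | ahF.
Drop L -> ε.
L -> Fe: F nullable, giving Fe | e.
L -> Fh: F nullable, giving Fh | h.
Unchanged (no nullable symbols): S -> ha; F -> ah; L -> ee.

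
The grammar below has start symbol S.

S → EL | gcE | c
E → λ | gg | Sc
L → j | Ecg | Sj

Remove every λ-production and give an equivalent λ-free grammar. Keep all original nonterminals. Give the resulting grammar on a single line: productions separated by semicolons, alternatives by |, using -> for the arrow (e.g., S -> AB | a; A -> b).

S -> L | c | EL | gc | gcE; E -> Sc | gg; L -> j | Sj | cg | Ecg

Nullable set: {E}.
S -> EL: E nullable, giving EL | L.
S -> gcE: E nullable, giving gc | gcE.
Drop E -> λ.
L -> Ecg: E nullable, giving Ecg | cg.
Unchanged (no nullable symbols): S -> c; E -> Sc; E -> gg; L -> Sj; L -> j.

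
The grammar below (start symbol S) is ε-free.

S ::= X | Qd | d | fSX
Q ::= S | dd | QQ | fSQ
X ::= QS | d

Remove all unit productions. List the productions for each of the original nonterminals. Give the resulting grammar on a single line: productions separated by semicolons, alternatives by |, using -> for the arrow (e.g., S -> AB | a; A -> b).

Unit productions: Q->S, S->X.
Unit pairs (A ⇒* B via units): (Q,S), (Q,X), (S,X).
S: inherits non-unit rules of {S, X} → QS | Qd | d | fSX.
Q: inherits non-unit rules of {Q, S, X} → QQ | QS | Qd | d | dd | fSQ | fSX.
X: inherits non-unit rules of {X} → QS | d.

S -> d | QS | Qd | fSX; Q -> d | QQ | QS | Qd | dd | fSQ | fSX; X -> d | QS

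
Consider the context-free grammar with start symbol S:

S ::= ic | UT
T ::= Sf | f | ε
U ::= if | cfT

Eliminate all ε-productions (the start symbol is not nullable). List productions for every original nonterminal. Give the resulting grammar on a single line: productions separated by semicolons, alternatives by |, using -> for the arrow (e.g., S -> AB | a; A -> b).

Nullable set: {T}.
S -> UT: T nullable, giving U | UT.
Drop T -> ε.
U -> cfT: T nullable, giving cf | cfT.
Unchanged (no nullable symbols): S -> ic; T -> Sf; T -> f; U -> if.

S -> U | UT | ic; T -> f | Sf; U -> cf | if | cfT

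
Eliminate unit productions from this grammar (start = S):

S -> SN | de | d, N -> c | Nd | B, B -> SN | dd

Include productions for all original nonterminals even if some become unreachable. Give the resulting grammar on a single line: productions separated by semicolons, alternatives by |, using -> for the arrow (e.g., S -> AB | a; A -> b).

Unit productions: N->B.
Unit pairs (A ⇒* B via units): (N,B).
S: inherits non-unit rules of {S} → SN | d | de.
B: inherits non-unit rules of {B} → SN | dd.
N: inherits non-unit rules of {B, N} → Nd | SN | c | dd.

S -> d | SN | de; B -> SN | dd; N -> c | Nd | SN | dd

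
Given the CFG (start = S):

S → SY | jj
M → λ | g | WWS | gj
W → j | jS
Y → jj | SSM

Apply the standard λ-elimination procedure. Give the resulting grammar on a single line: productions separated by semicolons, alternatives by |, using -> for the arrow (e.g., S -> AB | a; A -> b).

Nullable set: {M}.
Drop M -> λ.
Y -> SSM: M nullable, giving SS | SSM.
Unchanged (no nullable symbols): S -> SY; S -> jj; M -> WWS; M -> g; M -> gj; W -> j; W -> jS; Y -> jj.

S -> SY | jj; M -> g | gj | WWS; W -> j | jS; Y -> SS | jj | SSM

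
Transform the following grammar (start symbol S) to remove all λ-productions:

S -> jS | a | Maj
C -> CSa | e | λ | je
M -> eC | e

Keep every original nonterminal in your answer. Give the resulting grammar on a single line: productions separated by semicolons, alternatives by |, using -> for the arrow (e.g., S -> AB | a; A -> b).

Nullable set: {C}.
Drop C -> λ.
C -> CSa: C nullable, giving CSa | Sa.
M -> eC: C nullable, giving e | eC.
Unchanged (no nullable symbols): S -> Maj; S -> a; S -> jS; C -> e; C -> je; M -> e.

S -> a | jS | Maj; C -> e | Sa | je | CSa; M -> e | eC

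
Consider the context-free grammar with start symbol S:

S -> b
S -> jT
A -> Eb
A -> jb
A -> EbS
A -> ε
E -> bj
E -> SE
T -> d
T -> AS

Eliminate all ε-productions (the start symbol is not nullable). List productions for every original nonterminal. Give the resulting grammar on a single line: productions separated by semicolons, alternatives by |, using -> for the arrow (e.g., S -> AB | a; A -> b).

S -> b | jT; A -> Eb | jb | EbS; E -> SE | bj; T -> S | d | AS

Nullable set: {A}.
Drop A -> ε.
T -> AS: A nullable, giving AS | S.
Unchanged (no nullable symbols): S -> b; S -> jT; A -> Eb; A -> EbS; A -> jb; E -> SE; E -> bj; T -> d.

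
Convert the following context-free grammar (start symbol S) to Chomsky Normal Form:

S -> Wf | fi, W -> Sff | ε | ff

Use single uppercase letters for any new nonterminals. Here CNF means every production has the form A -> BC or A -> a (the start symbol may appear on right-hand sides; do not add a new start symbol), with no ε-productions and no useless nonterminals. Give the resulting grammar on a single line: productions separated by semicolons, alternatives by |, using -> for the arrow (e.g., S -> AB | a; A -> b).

Nullable: {W}; after ε-elimination: S -> f | Wf | fi; W -> ff | Sff.
No unit productions to eliminate.
TERM: introduce A -> f, B -> i and substitute in every rule of length ≥2.
BIN: W -> SAA becomes W -> SC, C -> AA.

S -> f | AB | WA; A -> f; B -> i; C -> AA; W -> AA | SC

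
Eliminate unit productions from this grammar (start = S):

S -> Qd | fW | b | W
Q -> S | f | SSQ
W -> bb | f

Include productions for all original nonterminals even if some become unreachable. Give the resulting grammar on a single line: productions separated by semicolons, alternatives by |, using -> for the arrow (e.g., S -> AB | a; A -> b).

Unit productions: Q->S, S->W.
Unit pairs (A ⇒* B via units): (Q,S), (Q,W), (S,W).
S: inherits non-unit rules of {S, W} → Qd | b | bb | f | fW.
Q: inherits non-unit rules of {Q, S, W} → Qd | SSQ | b | bb | f | fW.
W: inherits non-unit rules of {W} → bb | f.

S -> b | f | Qd | bb | fW; Q -> b | f | Qd | bb | fW | SSQ; W -> f | bb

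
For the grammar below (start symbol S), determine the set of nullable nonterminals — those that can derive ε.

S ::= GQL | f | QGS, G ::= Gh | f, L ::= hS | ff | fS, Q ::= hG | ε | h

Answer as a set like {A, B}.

{Q}

Directly nullable (have an ε-rule): {Q}.
Not nullable: G, L, S — each has a terminal in every rule's right-hand side or depends on a non-nullable symbol.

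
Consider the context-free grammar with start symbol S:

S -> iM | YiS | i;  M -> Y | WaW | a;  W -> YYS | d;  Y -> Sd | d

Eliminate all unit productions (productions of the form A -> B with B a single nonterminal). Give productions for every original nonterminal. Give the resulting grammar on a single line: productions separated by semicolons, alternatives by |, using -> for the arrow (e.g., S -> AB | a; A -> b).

S -> i | iM | YiS; M -> a | d | Sd | WaW; W -> d | YYS; Y -> d | Sd

Unit productions: M->Y.
Unit pairs (A ⇒* B via units): (M,Y).
S: inherits non-unit rules of {S} → YiS | i | iM.
M: inherits non-unit rules of {M, Y} → Sd | WaW | a | d.
W: inherits non-unit rules of {W} → YYS | d.
Y: inherits non-unit rules of {Y} → Sd | d.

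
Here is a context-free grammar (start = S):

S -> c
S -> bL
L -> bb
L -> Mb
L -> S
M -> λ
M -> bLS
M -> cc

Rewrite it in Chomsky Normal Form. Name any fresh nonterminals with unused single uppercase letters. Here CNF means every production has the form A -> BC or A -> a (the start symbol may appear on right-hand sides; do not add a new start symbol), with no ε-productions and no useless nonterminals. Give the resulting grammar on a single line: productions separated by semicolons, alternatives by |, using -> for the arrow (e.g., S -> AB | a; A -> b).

S -> c | AL; A -> b; B -> c; C -> LS; L -> b | c | AA | AL | MA; M -> AC | BB

Nullable: {M}; after ε-elimination: S -> c | bL; L -> S | b | Mb | bb; M -> cc | bLS.
After unit-elimination: S -> c | bL; L -> b | c | Mb | bL | bb; M -> cc | bLS.
TERM: introduce A -> b, B -> c and substitute in every rule of length ≥2.
BIN: M -> ALS becomes M -> AC, C -> LS.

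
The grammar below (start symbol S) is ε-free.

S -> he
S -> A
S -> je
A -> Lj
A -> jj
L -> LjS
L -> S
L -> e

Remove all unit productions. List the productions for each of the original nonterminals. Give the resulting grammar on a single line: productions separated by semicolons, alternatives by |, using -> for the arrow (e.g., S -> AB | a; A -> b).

Unit productions: L->S, S->A.
Unit pairs (A ⇒* B via units): (L,A), (L,S), (S,A).
S: inherits non-unit rules of {A, S} → Lj | he | je | jj.
A: inherits non-unit rules of {A} → Lj | jj.
L: inherits non-unit rules of {A, L, S} → Lj | LjS | e | he | je | jj.

S -> Lj | he | je | jj; A -> Lj | jj; L -> e | Lj | he | je | jj | LjS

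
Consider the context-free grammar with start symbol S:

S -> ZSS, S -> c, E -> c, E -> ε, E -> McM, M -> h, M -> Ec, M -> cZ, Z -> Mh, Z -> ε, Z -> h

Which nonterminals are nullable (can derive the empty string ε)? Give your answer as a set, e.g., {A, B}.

Directly nullable (have an ε-rule): {E, Z}.
Not nullable: M, S — each has a terminal in every rule's right-hand side or depends on a non-nullable symbol.

{E, Z}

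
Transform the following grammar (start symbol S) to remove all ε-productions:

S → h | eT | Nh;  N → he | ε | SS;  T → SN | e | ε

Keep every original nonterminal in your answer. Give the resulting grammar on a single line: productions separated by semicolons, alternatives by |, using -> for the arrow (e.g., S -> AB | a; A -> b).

Nullable set: {N, T}.
S -> Nh: N nullable, giving Nh | h.
S -> eT: T nullable, giving e | eT.
Drop N -> ε.
Drop T -> ε.
T -> SN: N nullable, giving S | SN.
Unchanged (no nullable symbols): S -> h; N -> SS; N -> he; T -> e.

S -> e | h | Nh | eT; N -> SS | he; T -> S | e | SN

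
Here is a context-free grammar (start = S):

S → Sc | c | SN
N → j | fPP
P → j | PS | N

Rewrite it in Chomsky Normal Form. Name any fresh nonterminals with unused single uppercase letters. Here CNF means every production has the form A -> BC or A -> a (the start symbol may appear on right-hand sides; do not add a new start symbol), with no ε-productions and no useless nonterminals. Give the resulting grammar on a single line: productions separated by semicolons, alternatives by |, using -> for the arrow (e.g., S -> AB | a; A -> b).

No ε-productions.
After unit-elimination: S -> c | SN | Sc; N -> j | fPP; P -> j | PS | fPP.
TERM: introduce B -> c, A -> f and substitute in every rule of length ≥2.
BIN: N -> APP becomes N -> AC, C -> PP; P -> APP becomes P -> AD, D -> PP.

S -> c | SB | SN; A -> f; B -> c; C -> PP; D -> PP; N -> j | AC; P -> j | AD | PS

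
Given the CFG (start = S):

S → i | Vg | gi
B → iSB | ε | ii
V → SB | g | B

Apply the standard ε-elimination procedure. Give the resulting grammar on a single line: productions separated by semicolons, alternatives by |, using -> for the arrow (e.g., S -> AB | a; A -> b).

Nullable set: {B, V}.
S -> Vg: V nullable, giving Vg | g.
Drop B -> ε.
B -> iSB: B nullable, giving iS | iSB.
V -> B: B nullable, giving B.
V -> SB: B nullable, giving S | SB.
Unchanged (no nullable symbols): S -> gi; S -> i; B -> ii; V -> g.

S -> g | i | Vg | gi; B -> iS | ii | iSB; V -> B | S | g | SB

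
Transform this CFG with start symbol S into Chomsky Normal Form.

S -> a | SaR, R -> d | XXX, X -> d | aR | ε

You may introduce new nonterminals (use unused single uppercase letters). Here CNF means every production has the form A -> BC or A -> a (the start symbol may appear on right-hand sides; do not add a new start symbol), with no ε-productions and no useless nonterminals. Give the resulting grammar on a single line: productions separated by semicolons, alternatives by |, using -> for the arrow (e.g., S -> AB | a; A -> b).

Nullable: {R, X}; after ε-elimination: S -> a | Sa | SaR; R -> X | d | XX | XXX; X -> a | d | aR.
After unit-elimination: S -> a | Sa | SaR; R -> a | d | XX | aR | XXX; X -> a | d | aR.
TERM: introduce A -> a and substitute in every rule of length ≥2.
BIN: R -> XXX becomes R -> XB, B -> XX; S -> SAR becomes S -> SC, C -> AR.

S -> a | SA | SC; A -> a; B -> XX; C -> AR; R -> a | d | AR | XB | XX; X -> a | d | AR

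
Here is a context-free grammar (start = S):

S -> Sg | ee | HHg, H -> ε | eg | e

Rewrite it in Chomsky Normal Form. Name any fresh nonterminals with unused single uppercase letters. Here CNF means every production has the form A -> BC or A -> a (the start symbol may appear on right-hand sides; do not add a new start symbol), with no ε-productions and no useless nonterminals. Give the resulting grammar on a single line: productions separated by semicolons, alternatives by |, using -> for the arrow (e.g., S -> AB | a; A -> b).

Nullable: {H}; after ε-elimination: S -> g | Hg | Sg | ee | HHg; H -> e | eg.
No unit productions to eliminate.
TERM: introduce A -> e, B -> g and substitute in every rule of length ≥2.
BIN: S -> HHB becomes S -> HC, C -> HB.

S -> g | AA | HB | HC | SB; A -> e; B -> g; C -> HB; H -> e | AB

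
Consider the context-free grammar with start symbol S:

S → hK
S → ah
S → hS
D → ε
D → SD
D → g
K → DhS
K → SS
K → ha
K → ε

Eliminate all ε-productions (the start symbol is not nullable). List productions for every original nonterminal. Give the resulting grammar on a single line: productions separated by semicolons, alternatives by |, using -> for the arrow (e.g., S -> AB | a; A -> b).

S -> h | ah | hK | hS; D -> S | g | SD; K -> SS | hS | ha | DhS

Nullable set: {D, K}.
S -> hK: K nullable, giving h | hK.
Drop D -> ε.
D -> SD: D nullable, giving S | SD.
Drop K -> ε.
K -> DhS: D nullable, giving DhS | hS.
Unchanged (no nullable symbols): S -> ah; S -> hS; D -> g; K -> SS; K -> ha.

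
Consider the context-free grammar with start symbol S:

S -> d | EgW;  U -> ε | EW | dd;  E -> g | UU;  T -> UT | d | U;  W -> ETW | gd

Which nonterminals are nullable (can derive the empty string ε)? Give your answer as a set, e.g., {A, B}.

Directly nullable (have an ε-rule): {U}.
E is nullable via E -> UU (every symbol on the right is already known nullable).
T is nullable via T -> U (every symbol on the right is already known nullable).
Not nullable: S, W — each has a terminal in every rule's right-hand side or depends on a non-nullable symbol.

{E, T, U}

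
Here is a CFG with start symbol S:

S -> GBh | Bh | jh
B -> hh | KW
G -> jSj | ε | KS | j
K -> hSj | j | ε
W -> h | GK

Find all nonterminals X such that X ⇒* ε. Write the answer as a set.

{B, G, K, W}

Directly nullable (have an ε-rule): {G, K}.
W is nullable via W -> GK (every symbol on the right is already known nullable).
B is nullable via B -> KW (every symbol on the right is already known nullable).
Not nullable: S — each has a terminal in every rule's right-hand side or depends on a non-nullable symbol.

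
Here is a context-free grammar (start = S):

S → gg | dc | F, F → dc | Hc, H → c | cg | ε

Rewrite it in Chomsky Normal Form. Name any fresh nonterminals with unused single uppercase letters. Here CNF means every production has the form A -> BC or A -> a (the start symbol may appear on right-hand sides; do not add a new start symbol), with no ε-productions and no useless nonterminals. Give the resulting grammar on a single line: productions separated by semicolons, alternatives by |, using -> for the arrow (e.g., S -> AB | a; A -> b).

S -> c | BA | CC | HA; A -> c; B -> d; C -> g; H -> c | AC

Nullable: {H}; after ε-elimination: S -> F | dc | gg; F -> c | Hc | dc; H -> c | cg.
After unit-elimination: S -> c | Hc | dc | gg; F -> c | Hc | dc; H -> c | cg.
TERM: introduce A -> c, B -> d, C -> g and substitute in every rule of length ≥2.
Drop unreachable/unproductive: F.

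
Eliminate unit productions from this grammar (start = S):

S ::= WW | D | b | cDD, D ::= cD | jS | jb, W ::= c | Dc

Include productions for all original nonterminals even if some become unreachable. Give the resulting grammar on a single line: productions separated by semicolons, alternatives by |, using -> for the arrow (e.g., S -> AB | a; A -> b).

S -> b | WW | cD | jS | jb | cDD; D -> cD | jS | jb; W -> c | Dc

Unit productions: S->D.
Unit pairs (A ⇒* B via units): (S,D).
S: inherits non-unit rules of {D, S} → WW | b | cD | cDD | jS | jb.
D: inherits non-unit rules of {D} → cD | jS | jb.
W: inherits non-unit rules of {W} → Dc | c.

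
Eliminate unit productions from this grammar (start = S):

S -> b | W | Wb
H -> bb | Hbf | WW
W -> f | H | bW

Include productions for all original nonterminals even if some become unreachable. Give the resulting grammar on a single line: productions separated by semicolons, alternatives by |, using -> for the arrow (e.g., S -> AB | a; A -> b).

S -> b | f | WW | Wb | bW | bb | Hbf; H -> WW | bb | Hbf; W -> f | WW | bW | bb | Hbf

Unit productions: S->W, W->H.
Unit pairs (A ⇒* B via units): (S,H), (S,W), (W,H).
S: inherits non-unit rules of {H, S, W} → Hbf | WW | Wb | b | bW | bb | f.
H: inherits non-unit rules of {H} → Hbf | WW | bb.
W: inherits non-unit rules of {H, W} → Hbf | WW | bW | bb | f.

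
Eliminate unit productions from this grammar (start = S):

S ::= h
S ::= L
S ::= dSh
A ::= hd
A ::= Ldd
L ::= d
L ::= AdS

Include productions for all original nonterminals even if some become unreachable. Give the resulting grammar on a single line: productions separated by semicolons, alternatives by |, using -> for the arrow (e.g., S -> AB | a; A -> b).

S -> d | h | AdS | dSh; A -> hd | Ldd; L -> d | AdS

Unit productions: S->L.
Unit pairs (A ⇒* B via units): (S,L).
S: inherits non-unit rules of {L, S} → AdS | d | dSh | h.
A: inherits non-unit rules of {A} → Ldd | hd.
L: inherits non-unit rules of {L} → AdS | d.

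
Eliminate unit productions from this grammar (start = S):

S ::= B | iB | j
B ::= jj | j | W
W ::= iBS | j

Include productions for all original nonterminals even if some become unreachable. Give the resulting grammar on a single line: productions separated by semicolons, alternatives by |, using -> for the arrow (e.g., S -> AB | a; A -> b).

S -> j | iB | jj | iBS; B -> j | jj | iBS; W -> j | iBS

Unit productions: B->W, S->B.
Unit pairs (A ⇒* B via units): (B,W), (S,B), (S,W).
S: inherits non-unit rules of {B, S, W} → iB | iBS | j | jj.
B: inherits non-unit rules of {B, W} → iBS | j | jj.
W: inherits non-unit rules of {W} → iBS | j.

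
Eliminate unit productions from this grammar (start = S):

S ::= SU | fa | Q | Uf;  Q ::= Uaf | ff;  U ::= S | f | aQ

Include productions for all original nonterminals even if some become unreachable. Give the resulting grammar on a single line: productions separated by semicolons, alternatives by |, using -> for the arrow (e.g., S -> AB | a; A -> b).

Unit productions: S->Q, U->S.
Unit pairs (A ⇒* B via units): (S,Q), (U,Q), (U,S).
S: inherits non-unit rules of {Q, S} → SU | Uaf | Uf | fa | ff.
Q: inherits non-unit rules of {Q} → Uaf | ff.
U: inherits non-unit rules of {Q, S, U} → SU | Uaf | Uf | aQ | f | fa | ff.

S -> SU | Uf | fa | ff | Uaf; Q -> ff | Uaf; U -> f | SU | Uf | aQ | fa | ff | Uaf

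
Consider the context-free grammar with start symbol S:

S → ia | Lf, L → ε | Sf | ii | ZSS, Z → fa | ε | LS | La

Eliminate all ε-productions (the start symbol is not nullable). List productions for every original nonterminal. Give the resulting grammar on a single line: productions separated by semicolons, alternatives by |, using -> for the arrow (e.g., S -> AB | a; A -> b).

S -> f | Lf | ia; L -> SS | Sf | ii | ZSS; Z -> S | a | LS | La | fa

Nullable set: {L, Z}.
S -> Lf: L nullable, giving Lf | f.
Drop L -> ε.
L -> ZSS: Z nullable, giving SS | ZSS.
Drop Z -> ε.
Z -> LS: L nullable, giving LS | S.
Z -> La: L nullable, giving La | a.
Unchanged (no nullable symbols): S -> ia; L -> Sf; L -> ii; Z -> fa.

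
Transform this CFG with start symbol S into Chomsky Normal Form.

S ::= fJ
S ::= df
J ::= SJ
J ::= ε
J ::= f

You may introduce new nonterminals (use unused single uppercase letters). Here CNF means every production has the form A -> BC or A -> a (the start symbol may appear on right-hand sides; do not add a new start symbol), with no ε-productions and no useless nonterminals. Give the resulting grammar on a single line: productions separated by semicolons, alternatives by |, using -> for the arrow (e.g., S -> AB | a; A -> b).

Nullable: {J}; after ε-elimination: S -> f | df | fJ; J -> S | f | SJ.
After unit-elimination: S -> f | df | fJ; J -> f | SJ | df | fJ.
TERM: introduce A -> d, B -> f and substitute in every rule of length ≥2.

S -> f | AB | BJ; A -> d; B -> f; J -> f | AB | BJ | SJ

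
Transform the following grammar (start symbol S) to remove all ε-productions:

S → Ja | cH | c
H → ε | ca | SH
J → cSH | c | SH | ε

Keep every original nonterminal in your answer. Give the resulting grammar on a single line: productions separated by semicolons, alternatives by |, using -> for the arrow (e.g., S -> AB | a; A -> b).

S -> a | c | Ja | cH; H -> S | SH | ca; J -> S | c | SH | cS | cSH

Nullable set: {H, J}.
S -> Ja: J nullable, giving Ja | a.
S -> cH: H nullable, giving c | cH.
Drop H -> ε.
H -> SH: H nullable, giving S | SH.
Drop J -> ε.
J -> SH: H nullable, giving S | SH.
J -> cSH: H nullable, giving cS | cSH.
Unchanged (no nullable symbols): S -> c; H -> ca; J -> c.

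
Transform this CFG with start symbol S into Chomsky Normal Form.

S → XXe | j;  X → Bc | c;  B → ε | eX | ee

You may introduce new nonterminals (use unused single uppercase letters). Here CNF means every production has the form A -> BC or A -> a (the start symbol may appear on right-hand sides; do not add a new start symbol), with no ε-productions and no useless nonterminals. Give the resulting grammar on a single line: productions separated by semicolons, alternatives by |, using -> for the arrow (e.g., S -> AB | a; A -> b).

S -> j | XD; A -> e; B -> AA | AX; C -> c; D -> XA; X -> c | BC

Nullable: {B}; after ε-elimination: S -> j | XXe; B -> eX | ee; X -> c | Bc.
No unit productions to eliminate.
TERM: introduce C -> c, A -> e and substitute in every rule of length ≥2.
BIN: S -> XXA becomes S -> XD, D -> XA.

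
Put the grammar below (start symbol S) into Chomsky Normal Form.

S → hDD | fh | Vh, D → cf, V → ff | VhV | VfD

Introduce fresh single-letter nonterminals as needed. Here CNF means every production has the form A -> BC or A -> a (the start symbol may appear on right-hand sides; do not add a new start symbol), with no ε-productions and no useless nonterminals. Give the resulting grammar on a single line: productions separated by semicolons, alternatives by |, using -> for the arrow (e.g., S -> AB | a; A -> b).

S -> BC | CE | VC; A -> c; B -> f; C -> h; D -> AB; E -> DD; F -> BD; G -> CV; V -> BB | VF | VG

No ε-productions.
No unit productions to eliminate.
TERM: introduce A -> c, B -> f, C -> h and substitute in every rule of length ≥2.
BIN: S -> CDD becomes S -> CE, E -> DD; V -> VBD becomes V -> VF, F -> BD; V -> VCV becomes V -> VG, G -> CV.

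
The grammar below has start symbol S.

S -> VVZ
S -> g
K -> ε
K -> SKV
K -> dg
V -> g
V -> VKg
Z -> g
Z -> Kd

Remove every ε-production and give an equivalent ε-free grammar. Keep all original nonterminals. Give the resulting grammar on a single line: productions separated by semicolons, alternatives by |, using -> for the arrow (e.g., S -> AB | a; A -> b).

Nullable set: {K}.
Drop K -> ε.
K -> SKV: K nullable, giving SKV | SV.
V -> VKg: K nullable, giving VKg | Vg.
Z -> Kd: K nullable, giving Kd | d.
Unchanged (no nullable symbols): S -> VVZ; S -> g; K -> dg; V -> g; Z -> g.

S -> g | VVZ; K -> SV | dg | SKV; V -> g | Vg | VKg; Z -> d | g | Kd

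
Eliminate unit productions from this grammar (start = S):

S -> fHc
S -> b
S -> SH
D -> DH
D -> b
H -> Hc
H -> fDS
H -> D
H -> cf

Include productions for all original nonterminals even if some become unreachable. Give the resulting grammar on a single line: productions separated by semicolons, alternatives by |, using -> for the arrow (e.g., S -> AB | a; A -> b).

Unit productions: H->D.
Unit pairs (A ⇒* B via units): (H,D).
S: inherits non-unit rules of {S} → SH | b | fHc.
D: inherits non-unit rules of {D} → DH | b.
H: inherits non-unit rules of {D, H} → DH | Hc | b | cf | fDS.

S -> b | SH | fHc; D -> b | DH; H -> b | DH | Hc | cf | fDS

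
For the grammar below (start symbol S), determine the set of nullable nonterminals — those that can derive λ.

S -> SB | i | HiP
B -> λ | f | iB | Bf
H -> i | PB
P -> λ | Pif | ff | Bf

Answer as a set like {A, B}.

Directly nullable (have an ε-rule): {B, P}.
H is nullable via H -> PB (every symbol on the right is already known nullable).
Not nullable: S — each has a terminal in every rule's right-hand side or depends on a non-nullable symbol.

{B, H, P}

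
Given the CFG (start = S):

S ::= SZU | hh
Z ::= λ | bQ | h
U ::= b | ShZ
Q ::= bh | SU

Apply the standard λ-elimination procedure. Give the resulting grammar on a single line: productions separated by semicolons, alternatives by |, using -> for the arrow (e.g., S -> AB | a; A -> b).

Nullable set: {Z}.
S -> SZU: Z nullable, giving SU | SZU.
U -> ShZ: Z nullable, giving Sh | ShZ.
Drop Z -> λ.
Unchanged (no nullable symbols): S -> hh; Q -> SU; Q -> bh; U -> b; Z -> bQ; Z -> h.

S -> SU | hh | SZU; Q -> SU | bh; U -> b | Sh | ShZ; Z -> h | bQ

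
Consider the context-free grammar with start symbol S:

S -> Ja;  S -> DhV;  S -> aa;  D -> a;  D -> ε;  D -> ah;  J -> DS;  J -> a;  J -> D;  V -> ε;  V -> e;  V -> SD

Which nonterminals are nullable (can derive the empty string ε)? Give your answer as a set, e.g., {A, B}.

{D, J, V}

Directly nullable (have an ε-rule): {D, V}.
J is nullable via J -> D (every symbol on the right is already known nullable).
Not nullable: S — each has a terminal in every rule's right-hand side or depends on a non-nullable symbol.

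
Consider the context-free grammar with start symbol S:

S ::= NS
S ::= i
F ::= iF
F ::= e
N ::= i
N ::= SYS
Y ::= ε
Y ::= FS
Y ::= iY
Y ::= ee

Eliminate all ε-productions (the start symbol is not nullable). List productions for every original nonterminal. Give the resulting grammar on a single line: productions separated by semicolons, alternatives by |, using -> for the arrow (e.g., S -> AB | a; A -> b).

Nullable set: {Y}.
N -> SYS: Y nullable, giving SS | SYS.
Drop Y -> ε.
Y -> iY: Y nullable, giving i | iY.
Unchanged (no nullable symbols): S -> NS; S -> i; F -> e; F -> iF; N -> i; Y -> FS; Y -> ee.

S -> i | NS; F -> e | iF; N -> i | SS | SYS; Y -> i | FS | ee | iY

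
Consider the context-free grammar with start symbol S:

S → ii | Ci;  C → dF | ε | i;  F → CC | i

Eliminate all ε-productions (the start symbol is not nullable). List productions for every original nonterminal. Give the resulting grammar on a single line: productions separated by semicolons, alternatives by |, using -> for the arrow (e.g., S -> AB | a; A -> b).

Nullable set: {C, F}.
S -> Ci: C nullable, giving Ci | i.
Drop C -> ε.
C -> dF: F nullable, giving d | dF.
F -> CC: C, C nullable, giving C | CC.
Unchanged (no nullable symbols): S -> ii; C -> i; F -> i.

S -> i | Ci | ii; C -> d | i | dF; F -> C | i | CC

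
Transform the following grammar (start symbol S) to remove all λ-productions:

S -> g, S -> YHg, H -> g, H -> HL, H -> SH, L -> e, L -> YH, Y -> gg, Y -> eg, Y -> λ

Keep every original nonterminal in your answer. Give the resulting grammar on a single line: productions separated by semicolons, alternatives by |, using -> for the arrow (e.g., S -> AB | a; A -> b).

S -> g | Hg | YHg; H -> g | HL | SH; L -> H | e | YH; Y -> eg | gg

Nullable set: {Y}.
S -> YHg: Y nullable, giving Hg | YHg.
L -> YH: Y nullable, giving H | YH.
Drop Y -> λ.
Unchanged (no nullable symbols): S -> g; H -> HL; H -> SH; H -> g; L -> e; Y -> eg; Y -> gg.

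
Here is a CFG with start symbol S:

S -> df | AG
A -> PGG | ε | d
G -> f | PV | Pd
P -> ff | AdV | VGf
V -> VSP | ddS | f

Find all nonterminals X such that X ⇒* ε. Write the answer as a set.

{A}

Directly nullable (have an ε-rule): {A}.
Not nullable: G, P, S, V — each has a terminal in every rule's right-hand side or depends on a non-nullable symbol.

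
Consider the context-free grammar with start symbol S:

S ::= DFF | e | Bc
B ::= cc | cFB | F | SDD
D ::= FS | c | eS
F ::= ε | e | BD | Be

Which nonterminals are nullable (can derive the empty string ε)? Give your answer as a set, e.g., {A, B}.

{B, F}

Directly nullable (have an ε-rule): {F}.
B is nullable via B -> F (every symbol on the right is already known nullable).
Not nullable: D, S — each has a terminal in every rule's right-hand side or depends on a non-nullable symbol.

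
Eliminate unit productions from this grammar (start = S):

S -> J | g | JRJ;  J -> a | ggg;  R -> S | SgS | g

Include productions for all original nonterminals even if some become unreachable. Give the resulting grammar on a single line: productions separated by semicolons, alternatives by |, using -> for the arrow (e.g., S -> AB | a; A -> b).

Unit productions: R->S, S->J.
Unit pairs (A ⇒* B via units): (R,J), (R,S), (S,J).
S: inherits non-unit rules of {J, S} → JRJ | a | g | ggg.
J: inherits non-unit rules of {J} → a | ggg.
R: inherits non-unit rules of {J, R, S} → JRJ | SgS | a | g | ggg.

S -> a | g | JRJ | ggg; J -> a | ggg; R -> a | g | JRJ | SgS | ggg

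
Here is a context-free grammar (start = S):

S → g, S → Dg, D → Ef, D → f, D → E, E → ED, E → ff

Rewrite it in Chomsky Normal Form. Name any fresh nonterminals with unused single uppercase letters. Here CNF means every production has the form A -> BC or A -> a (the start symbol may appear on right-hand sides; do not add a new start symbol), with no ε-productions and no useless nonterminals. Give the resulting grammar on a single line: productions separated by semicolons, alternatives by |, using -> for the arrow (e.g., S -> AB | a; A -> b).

S -> g | DB; A -> f; B -> g; D -> f | AA | EA | ED; E -> AA | ED

No ε-productions.
After unit-elimination: S -> g | Dg; D -> f | ED | Ef | ff; E -> ED | ff.
TERM: introduce A -> f, B -> g and substitute in every rule of length ≥2.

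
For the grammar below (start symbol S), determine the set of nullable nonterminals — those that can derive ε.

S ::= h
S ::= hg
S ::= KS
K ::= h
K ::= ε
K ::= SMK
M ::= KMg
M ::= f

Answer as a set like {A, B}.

Directly nullable (have an ε-rule): {K}.
Not nullable: M, S — each has a terminal in every rule's right-hand side or depends on a non-nullable symbol.

{K}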